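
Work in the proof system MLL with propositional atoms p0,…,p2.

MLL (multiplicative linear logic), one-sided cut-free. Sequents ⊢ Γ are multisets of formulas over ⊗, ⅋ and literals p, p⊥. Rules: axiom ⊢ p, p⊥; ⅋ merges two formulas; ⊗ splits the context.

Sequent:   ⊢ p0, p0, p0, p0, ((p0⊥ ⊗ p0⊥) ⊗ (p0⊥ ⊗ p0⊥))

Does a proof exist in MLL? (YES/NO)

Proof tree:
[⊗]  ⊢ p0, p0, p0, p0, ((p0⊥ ⊗ p0⊥) ⊗ (p0⊥ ⊗ p0⊥))
  [⊗]  ⊢ p0, p0, (p0⊥ ⊗ p0⊥)
    [Ax]  ⊢ p0, p0⊥
    [Ax]  ⊢ p0, p0⊥
  [⊗]  ⊢ p0, p0, (p0⊥ ⊗ p0⊥)
    [Ax]  ⊢ p0, p0⊥
    [Ax]  ⊢ p0, p0⊥

Result: YES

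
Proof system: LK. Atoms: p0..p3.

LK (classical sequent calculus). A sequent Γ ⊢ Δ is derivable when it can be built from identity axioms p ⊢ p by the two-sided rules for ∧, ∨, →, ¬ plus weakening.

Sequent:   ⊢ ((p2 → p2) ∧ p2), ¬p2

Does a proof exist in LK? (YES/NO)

Derivation trace:
[¬R]  ⊢ ((p2 → p2) ∧ p2), ¬p2
  [∧R] p2 ⊢ ((p2 → p2) ∧ p2)
    [→R]  ⊢ (p2 → p2)
      [Ax] p2 ⊢ p2
    [Ax] p2 ⊢ p2

Result: YES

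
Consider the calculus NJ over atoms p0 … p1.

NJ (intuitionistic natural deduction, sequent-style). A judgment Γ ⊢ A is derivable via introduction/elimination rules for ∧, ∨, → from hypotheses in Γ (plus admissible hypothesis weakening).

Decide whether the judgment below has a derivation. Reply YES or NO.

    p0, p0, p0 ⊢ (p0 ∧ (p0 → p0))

Proof tree:
[Wk] p0, p0, p0 ⊢ (p0 ∧ (p0 → p0))
  [Wk] p0, p0 ⊢ (p0 ∧ (p0 → p0))
    [∧I] p0 ⊢ (p0 ∧ (p0 → p0))
      [Ax] p0 ⊢ p0
      [→I]  ⊢ (p0 → p0)
        [Ax] p0 ⊢ p0

Result: YES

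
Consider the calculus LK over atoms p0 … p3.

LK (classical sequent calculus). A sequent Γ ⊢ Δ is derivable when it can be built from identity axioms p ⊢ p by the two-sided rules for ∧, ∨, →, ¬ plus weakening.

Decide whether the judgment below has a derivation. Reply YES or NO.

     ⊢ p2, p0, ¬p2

Derivation (root first):
[¬R]  ⊢ p2, p0, ¬p2
  [WR] p2 ⊢ p2, p0
    [Ax] p2 ⊢ p2

Result: YES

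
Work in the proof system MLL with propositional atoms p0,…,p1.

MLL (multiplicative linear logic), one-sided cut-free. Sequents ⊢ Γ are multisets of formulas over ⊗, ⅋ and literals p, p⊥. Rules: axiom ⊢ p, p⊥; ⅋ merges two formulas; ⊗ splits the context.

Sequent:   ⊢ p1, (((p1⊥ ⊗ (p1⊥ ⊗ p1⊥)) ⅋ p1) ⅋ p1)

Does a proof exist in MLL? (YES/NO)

Derivation trace:
[⅋]  ⊢ p1, (((p1⊥ ⊗ (p1⊥ ⊗ p1⊥)) ⅋ p1) ⅋ p1)
  [⅋]  ⊢ p1, p1, ((p1⊥ ⊗ (p1⊥ ⊗ p1⊥)) ⅋ p1)
    [⊗]  ⊢ p1, p1, p1, (p1⊥ ⊗ (p1⊥ ⊗ p1⊥))
      [Ax]  ⊢ p1, p1⊥
      [⊗]  ⊢ p1, p1, (p1⊥ ⊗ p1⊥)
        [Ax]  ⊢ p1, p1⊥
        [Ax]  ⊢ p1, p1⊥

Result: YES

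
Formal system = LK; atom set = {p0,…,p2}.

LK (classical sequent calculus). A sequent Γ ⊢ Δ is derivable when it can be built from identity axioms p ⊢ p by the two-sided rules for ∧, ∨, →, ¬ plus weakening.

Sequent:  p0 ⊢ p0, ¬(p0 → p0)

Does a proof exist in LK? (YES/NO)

Derivation trace:
[¬R] p0 ⊢ p0, ¬(p0 → p0)
  [→L] p0, (p0 → p0) ⊢ p0
    [Ax] p0 ⊢ p0
    [Ax] p0 ⊢ p0

Result: YES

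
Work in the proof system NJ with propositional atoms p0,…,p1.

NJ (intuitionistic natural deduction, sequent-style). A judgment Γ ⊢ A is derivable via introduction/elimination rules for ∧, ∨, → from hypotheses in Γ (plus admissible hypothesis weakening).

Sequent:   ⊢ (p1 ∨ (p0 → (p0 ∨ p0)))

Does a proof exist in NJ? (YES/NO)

Proof tree:
[∨I₂]  ⊢ (p1 ∨ (p0 → (p0 ∨ p0)))
  [→I]  ⊢ (p0 → (p0 ∨ p0))
    [∨I₂] p0 ⊢ (p0 ∨ p0)
      [Ax] p0 ⊢ p0

Result: YES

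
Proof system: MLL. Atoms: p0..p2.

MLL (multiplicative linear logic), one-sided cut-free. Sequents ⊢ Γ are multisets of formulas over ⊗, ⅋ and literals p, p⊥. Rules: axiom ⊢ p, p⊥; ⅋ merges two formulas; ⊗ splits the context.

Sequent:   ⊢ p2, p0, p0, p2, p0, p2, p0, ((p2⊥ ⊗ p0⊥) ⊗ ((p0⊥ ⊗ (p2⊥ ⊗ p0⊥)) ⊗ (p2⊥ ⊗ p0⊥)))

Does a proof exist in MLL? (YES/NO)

Derivation (root first):
[⊗]  ⊢ p2, p0, p0, p2, p0, p2, p0, ((p2⊥ ⊗ p0⊥) ⊗ ((p0⊥ ⊗ (p2⊥ ⊗ p0⊥)) ⊗ (p2⊥ ⊗ p0⊥)))
  [⊗]  ⊢ p2, p0, (p2⊥ ⊗ p0⊥)
    [Ax]  ⊢ p2, p2⊥
    [Ax]  ⊢ p0, p0⊥
  [⊗]  ⊢ p0, p2, p0, p2, p0, ((p0⊥ ⊗ (p2⊥ ⊗ p0⊥)) ⊗ (p2⊥ ⊗ p0⊥))
    [⊗]  ⊢ p0, p2, p0, (p0⊥ ⊗ (p2⊥ ⊗ p0⊥))
      [Ax]  ⊢ p0, p0⊥
      [⊗]  ⊢ p2, p0, (p2⊥ ⊗ p0⊥)
        [Ax]  ⊢ p2, p2⊥
        [Ax]  ⊢ p0, p0⊥
    [⊗]  ⊢ p2, p0, (p2⊥ ⊗ p0⊥)
      [Ax]  ⊢ p2, p2⊥
      [Ax]  ⊢ p0, p0⊥

Result: YES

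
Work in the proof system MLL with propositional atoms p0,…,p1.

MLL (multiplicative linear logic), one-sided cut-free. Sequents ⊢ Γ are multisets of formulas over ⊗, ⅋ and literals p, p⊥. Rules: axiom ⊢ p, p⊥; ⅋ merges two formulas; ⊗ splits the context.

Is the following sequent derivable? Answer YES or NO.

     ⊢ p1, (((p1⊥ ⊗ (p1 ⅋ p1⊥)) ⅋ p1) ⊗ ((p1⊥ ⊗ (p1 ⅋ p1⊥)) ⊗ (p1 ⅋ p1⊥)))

Derivation (root first):
[⊗]  ⊢ p1, (((p1⊥ ⊗ (p1 ⅋ p1⊥)) ⅋ p1) ⊗ ((p1⊥ ⊗ (p1 ⅋ p1⊥)) ⊗ (p1 ⅋ p1⊥)))
  [⅋]  ⊢ ((p1⊥ ⊗ (p1 ⅋ p1⊥)) ⅋ p1)
    [⊗]  ⊢ p1, (p1⊥ ⊗ (p1 ⅋ p1⊥))
      [Ax]  ⊢ p1, p1⊥
      [⅋]  ⊢ (p1 ⅋ p1⊥)
        [Ax]  ⊢ p1, p1⊥
  [⊗]  ⊢ p1, ((p1⊥ ⊗ (p1 ⅋ p1⊥)) ⊗ (p1 ⅋ p1⊥))
    [⊗]  ⊢ p1, (p1⊥ ⊗ (p1 ⅋ p1⊥))
      [Ax]  ⊢ p1, p1⊥
      [⅋]  ⊢ (p1 ⅋ p1⊥)
        [Ax]  ⊢ p1, p1⊥
    [⅋]  ⊢ (p1 ⅋ p1⊥)
      [Ax]  ⊢ p1, p1⊥

Result: YES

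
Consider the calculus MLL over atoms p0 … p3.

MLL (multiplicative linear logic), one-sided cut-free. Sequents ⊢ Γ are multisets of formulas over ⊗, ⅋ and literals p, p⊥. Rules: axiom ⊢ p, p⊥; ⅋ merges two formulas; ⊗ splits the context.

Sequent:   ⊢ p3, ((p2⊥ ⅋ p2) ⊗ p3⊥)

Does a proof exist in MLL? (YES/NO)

Derivation (root first):
[⊗]  ⊢ p3, ((p2⊥ ⅋ p2) ⊗ p3⊥)
  [⅋]  ⊢ (p2⊥ ⅋ p2)
    [Ax]  ⊢ p2, p2⊥
  [Ax]  ⊢ p3, p3⊥

Result: YES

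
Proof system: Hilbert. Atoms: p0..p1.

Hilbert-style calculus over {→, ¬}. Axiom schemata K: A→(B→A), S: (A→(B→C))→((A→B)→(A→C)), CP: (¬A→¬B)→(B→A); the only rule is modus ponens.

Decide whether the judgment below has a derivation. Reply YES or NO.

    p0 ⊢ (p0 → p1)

Search for a countermodel by truth-table:
  v=00: Γ:[p0=F] Δ:[(p0 → p1)=T] refutes=False
  v=01: Γ:[p0=F] Δ:[(p0 → p1)=T] refutes=False
  v=10: Γ:[p0=T] Δ:[(p0 → p1)=F] refutes=True  ← countermodel

Result: NO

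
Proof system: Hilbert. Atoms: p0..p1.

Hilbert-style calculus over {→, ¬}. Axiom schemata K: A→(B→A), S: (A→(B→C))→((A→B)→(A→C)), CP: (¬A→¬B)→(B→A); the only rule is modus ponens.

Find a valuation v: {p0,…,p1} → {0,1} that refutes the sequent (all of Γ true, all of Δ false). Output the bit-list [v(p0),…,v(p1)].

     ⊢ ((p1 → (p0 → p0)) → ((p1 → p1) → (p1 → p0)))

Search for a countermodel by truth-table:
  v=00: Γ:[] Δ:[((p1 → (p0 → p0)) → ((p1 → p1) → (p1 → p0)))=T] refutes=False
  v=01: Γ:[] Δ:[((p1 → (p0 → p0)) → ((p1 → p1) → (p1 → p0)))=F] refutes=True  ← countermodel

Result: [0, 1]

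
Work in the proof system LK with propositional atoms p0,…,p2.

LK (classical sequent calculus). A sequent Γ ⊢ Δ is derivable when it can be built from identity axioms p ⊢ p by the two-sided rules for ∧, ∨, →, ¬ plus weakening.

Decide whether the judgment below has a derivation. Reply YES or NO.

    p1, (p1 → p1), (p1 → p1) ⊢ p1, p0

Derivation trace:
[→L] p1, (p1 → p1), (p1 → p1) ⊢ p1, p0
  [→L] p1, (p1 → p1) ⊢ p1
    [Ax] p1 ⊢ p1
    [WL] p1, p1 ⊢ p1
      [Ax] p1 ⊢ p1
  [WR] p1 ⊢ p1, p0
    [Ax] p1 ⊢ p1

Result: YES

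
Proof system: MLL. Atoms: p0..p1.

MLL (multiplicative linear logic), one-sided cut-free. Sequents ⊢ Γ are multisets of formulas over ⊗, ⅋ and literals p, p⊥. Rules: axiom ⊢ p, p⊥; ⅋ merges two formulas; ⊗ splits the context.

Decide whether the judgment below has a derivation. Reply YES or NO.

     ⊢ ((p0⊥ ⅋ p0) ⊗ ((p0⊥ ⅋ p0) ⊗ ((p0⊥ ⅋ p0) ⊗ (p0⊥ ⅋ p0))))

Derivation (root first):
[⊗]  ⊢ ((p0⊥ ⅋ p0) ⊗ ((p0⊥ ⅋ p0) ⊗ ((p0⊥ ⅋ p0) ⊗ (p0⊥ ⅋ p0))))
  [⅋]  ⊢ (p0⊥ ⅋ p0)
    [Ax]  ⊢ p0, p0⊥
  [⊗]  ⊢ ((p0⊥ ⅋ p0) ⊗ ((p0⊥ ⅋ p0) ⊗ (p0⊥ ⅋ p0)))
    [⅋]  ⊢ (p0⊥ ⅋ p0)
      [Ax]  ⊢ p0, p0⊥
    [⊗]  ⊢ ((p0⊥ ⅋ p0) ⊗ (p0⊥ ⅋ p0))
      [⅋]  ⊢ (p0⊥ ⅋ p0)
        [Ax]  ⊢ p0, p0⊥
      [⅋]  ⊢ (p0⊥ ⅋ p0)
        [Ax]  ⊢ p0, p0⊥

Result: YES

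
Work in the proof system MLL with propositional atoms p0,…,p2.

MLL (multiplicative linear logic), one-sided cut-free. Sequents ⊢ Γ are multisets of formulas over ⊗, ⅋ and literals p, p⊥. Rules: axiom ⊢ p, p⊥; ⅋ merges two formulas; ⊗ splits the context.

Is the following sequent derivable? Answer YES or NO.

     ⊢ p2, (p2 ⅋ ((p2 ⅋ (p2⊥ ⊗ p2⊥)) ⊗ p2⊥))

Proof tree:
[⅋]  ⊢ p2, (p2 ⅋ ((p2 ⅋ (p2⊥ ⊗ p2⊥)) ⊗ p2⊥))
  [⊗]  ⊢ p2, p2, ((p2 ⅋ (p2⊥ ⊗ p2⊥)) ⊗ p2⊥)
    [⅋]  ⊢ p2, (p2 ⅋ (p2⊥ ⊗ p2⊥))
      [⊗]  ⊢ p2, p2, (p2⊥ ⊗ p2⊥)
        [Ax]  ⊢ p2, p2⊥
        [Ax]  ⊢ p2, p2⊥
    [Ax]  ⊢ p2, p2⊥

Result: YES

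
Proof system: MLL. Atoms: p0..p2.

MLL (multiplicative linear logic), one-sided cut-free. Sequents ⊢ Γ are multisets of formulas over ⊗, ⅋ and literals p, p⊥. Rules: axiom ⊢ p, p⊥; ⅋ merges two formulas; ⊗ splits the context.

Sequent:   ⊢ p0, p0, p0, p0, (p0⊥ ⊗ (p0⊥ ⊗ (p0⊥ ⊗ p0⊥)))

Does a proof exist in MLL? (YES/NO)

Proof tree:
[⊗]  ⊢ p0, p0, p0, p0, (p0⊥ ⊗ (p0⊥ ⊗ (p0⊥ ⊗ p0⊥)))
  [Ax]  ⊢ p0, p0⊥
  [⊗]  ⊢ p0, p0, p0, (p0⊥ ⊗ (p0⊥ ⊗ p0⊥))
    [Ax]  ⊢ p0, p0⊥
    [⊗]  ⊢ p0, p0, (p0⊥ ⊗ p0⊥)
      [Ax]  ⊢ p0, p0⊥
      [Ax]  ⊢ p0, p0⊥

Result: YES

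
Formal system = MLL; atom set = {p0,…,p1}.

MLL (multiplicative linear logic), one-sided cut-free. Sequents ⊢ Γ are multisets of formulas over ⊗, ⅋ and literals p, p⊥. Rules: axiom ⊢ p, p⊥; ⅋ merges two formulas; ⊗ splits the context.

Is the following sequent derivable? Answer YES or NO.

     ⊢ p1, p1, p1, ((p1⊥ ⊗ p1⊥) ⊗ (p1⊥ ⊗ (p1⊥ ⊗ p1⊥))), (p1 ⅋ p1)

Proof tree:
[⅋]  ⊢ p1, p1, p1, ((p1⊥ ⊗ p1⊥) ⊗ (p1⊥ ⊗ (p1⊥ ⊗ p1⊥))), (p1 ⅋ p1)
  [⊗]  ⊢ p1, p1, p1, p1, p1, ((p1⊥ ⊗ p1⊥) ⊗ (p1⊥ ⊗ (p1⊥ ⊗ p1⊥)))
    [⊗]  ⊢ p1, p1, (p1⊥ ⊗ p1⊥)
      [Ax]  ⊢ p1, p1⊥
      [Ax]  ⊢ p1, p1⊥
    [⊗]  ⊢ p1, p1, p1, (p1⊥ ⊗ (p1⊥ ⊗ p1⊥))
      [Ax]  ⊢ p1, p1⊥
      [⊗]  ⊢ p1, p1, (p1⊥ ⊗ p1⊥)
        [Ax]  ⊢ p1, p1⊥
        [Ax]  ⊢ p1, p1⊥

Result: YES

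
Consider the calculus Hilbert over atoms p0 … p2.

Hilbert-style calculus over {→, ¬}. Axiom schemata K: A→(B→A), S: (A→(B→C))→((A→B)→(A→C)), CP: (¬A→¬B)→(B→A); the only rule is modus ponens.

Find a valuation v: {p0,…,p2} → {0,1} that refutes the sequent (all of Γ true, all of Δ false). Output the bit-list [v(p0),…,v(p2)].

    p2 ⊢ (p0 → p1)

Search for a countermodel by truth-table:
  v=000: Γ:[p2=F] Δ:[(p0 → p1)=T] refutes=False
  v=001: Γ:[p2=T] Δ:[(p0 → p1)=T] refutes=False
  v=010: Γ:[p2=F] Δ:[(p0 → p1)=T] refutes=False
  v=011: Γ:[p2=T] Δ:[(p0 → p1)=T] refutes=False
  v=100: Γ:[p2=F] Δ:[(p0 → p1)=F] refutes=False
  v=101: Γ:[p2=T] Δ:[(p0 → p1)=F] refutes=True  ← countermodel

Result: [1, 0, 1]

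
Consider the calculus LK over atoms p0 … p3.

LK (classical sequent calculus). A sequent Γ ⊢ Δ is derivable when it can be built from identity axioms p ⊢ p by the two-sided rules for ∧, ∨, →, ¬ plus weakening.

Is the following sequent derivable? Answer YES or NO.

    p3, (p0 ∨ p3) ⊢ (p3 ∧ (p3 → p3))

Derivation (root first):
[∨L] p3, (p0 ∨ p3) ⊢ (p3 ∧ (p3 → p3))
  [WL] p3, p0 ⊢ (p3 ∧ (p3 → p3))
    [∧R] p3 ⊢ (p3 ∧ (p3 → p3))
      [Ax] p3 ⊢ p3
      [→R]  ⊢ (p3 → p3)
        [Ax] p3 ⊢ p3
  [∧R] p3 ⊢ (p3 ∧ (p3 → p3))
    [Ax] p3 ⊢ p3
    [→R]  ⊢ (p3 → p3)
      [Ax] p3 ⊢ p3

Result: YES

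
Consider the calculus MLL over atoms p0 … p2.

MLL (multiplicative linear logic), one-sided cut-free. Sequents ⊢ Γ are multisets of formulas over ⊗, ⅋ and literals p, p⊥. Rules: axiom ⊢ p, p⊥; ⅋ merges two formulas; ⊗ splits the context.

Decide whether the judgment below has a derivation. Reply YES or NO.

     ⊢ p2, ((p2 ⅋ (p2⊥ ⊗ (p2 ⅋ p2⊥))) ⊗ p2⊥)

Proof tree:
[⊗]  ⊢ p2, ((p2 ⅋ (p2⊥ ⊗ (p2 ⅋ p2⊥))) ⊗ p2⊥)
  [⅋]  ⊢ (p2 ⅋ (p2⊥ ⊗ (p2 ⅋ p2⊥)))
    [⊗]  ⊢ p2, (p2⊥ ⊗ (p2 ⅋ p2⊥))
      [Ax]  ⊢ p2, p2⊥
      [⅋]  ⊢ (p2 ⅋ p2⊥)
        [Ax]  ⊢ p2, p2⊥
  [Ax]  ⊢ p2, p2⊥

Result: YES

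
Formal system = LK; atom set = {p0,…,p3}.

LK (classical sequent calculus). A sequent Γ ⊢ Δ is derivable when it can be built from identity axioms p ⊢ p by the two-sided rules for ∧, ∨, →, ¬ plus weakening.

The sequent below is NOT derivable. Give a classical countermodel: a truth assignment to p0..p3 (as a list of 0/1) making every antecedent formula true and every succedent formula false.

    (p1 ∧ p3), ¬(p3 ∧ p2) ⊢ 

Truth-table refutation:
  v=0000: Γ:[(p1 ∧ p3)=F, ¬(p3 ∧ p2)=T] Δ:[] refutes=False
  v=0001: Γ:[(p1 ∧ p3)=F, ¬(p3 ∧ p2)=T] Δ:[] refutes=False
  v=0010: Γ:[(p1 ∧ p3)=F, ¬(p3 ∧ p2)=T] Δ:[] refutes=False
  v=0011: Γ:[(p1 ∧ p3)=F, ¬(p3 ∧ p2)=F] Δ:[] refutes=False
  v=0100: Γ:[(p1 ∧ p3)=F, ¬(p3 ∧ p2)=T] Δ:[] refutes=False
  v=0101: Γ:[(p1 ∧ p3)=T, ¬(p3 ∧ p2)=T] Δ:[] refutes=True  ← countermodel

Result: [0, 1, 0, 1]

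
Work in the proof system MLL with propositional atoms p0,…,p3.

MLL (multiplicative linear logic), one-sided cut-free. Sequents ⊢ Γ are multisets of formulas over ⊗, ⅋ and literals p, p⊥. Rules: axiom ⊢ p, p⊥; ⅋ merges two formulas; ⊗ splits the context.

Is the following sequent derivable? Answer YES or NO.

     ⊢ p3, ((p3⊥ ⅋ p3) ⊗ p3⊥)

Proof tree:
[⊗]  ⊢ p3, ((p3⊥ ⅋ p3) ⊗ p3⊥)
  [⅋]  ⊢ (p3⊥ ⅋ p3)
    [Ax]  ⊢ p3, p3⊥
  [Ax]  ⊢ p3, p3⊥

Result: YES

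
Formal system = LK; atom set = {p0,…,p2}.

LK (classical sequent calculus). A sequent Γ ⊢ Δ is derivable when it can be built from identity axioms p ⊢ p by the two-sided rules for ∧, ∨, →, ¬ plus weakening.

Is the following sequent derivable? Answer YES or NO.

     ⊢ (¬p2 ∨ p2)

Derivation trace:
[∨R]  ⊢ (¬p2 ∨ p2)
  [¬R]  ⊢ p2, ¬p2
    [Ax] p2 ⊢ p2

Result: YES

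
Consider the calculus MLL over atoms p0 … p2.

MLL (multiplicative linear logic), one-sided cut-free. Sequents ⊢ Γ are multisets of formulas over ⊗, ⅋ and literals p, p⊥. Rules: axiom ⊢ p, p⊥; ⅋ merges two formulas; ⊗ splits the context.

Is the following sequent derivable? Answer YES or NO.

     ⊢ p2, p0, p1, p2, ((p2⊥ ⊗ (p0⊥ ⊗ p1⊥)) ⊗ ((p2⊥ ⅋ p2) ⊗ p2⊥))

Derivation (root first):
[⊗]  ⊢ p2, p0, p1, p2, ((p2⊥ ⊗ (p0⊥ ⊗ p1⊥)) ⊗ ((p2⊥ ⅋ p2) ⊗ p2⊥))
  [⊗]  ⊢ p2, p0, p1, (p2⊥ ⊗ (p0⊥ ⊗ p1⊥))
    [Ax]  ⊢ p2, p2⊥
    [⊗]  ⊢ p0, p1, (p0⊥ ⊗ p1⊥)
      [Ax]  ⊢ p0, p0⊥
      [Ax]  ⊢ p1, p1⊥
  [⊗]  ⊢ p2, ((p2⊥ ⅋ p2) ⊗ p2⊥)
    [⅋]  ⊢ (p2⊥ ⅋ p2)
      [Ax]  ⊢ p2, p2⊥
    [Ax]  ⊢ p2, p2⊥

Result: YES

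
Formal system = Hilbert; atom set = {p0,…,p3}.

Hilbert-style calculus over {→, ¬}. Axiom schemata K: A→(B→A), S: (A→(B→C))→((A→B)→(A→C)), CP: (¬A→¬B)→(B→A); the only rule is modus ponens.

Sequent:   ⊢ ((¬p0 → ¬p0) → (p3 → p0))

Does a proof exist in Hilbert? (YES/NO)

Truth-table refutation:
  v=0000: Γ:[] Δ:[((¬p0 → ¬p0) → (p3 → p0))=T] refutes=False
  v=0001: Γ:[] Δ:[((¬p0 → ¬p0) → (p3 → p0))=F] refutes=True  ← countermodel

Result: NO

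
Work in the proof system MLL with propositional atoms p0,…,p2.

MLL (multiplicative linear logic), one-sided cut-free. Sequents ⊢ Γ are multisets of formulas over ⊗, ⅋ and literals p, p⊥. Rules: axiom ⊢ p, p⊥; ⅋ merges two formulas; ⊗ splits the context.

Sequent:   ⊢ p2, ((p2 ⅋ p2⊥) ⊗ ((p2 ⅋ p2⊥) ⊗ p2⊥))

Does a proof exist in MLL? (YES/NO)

Derivation (root first):
[⊗]  ⊢ p2, ((p2 ⅋ p2⊥) ⊗ ((p2 ⅋ p2⊥) ⊗ p2⊥))
  [⅋]  ⊢ (p2 ⅋ p2⊥)
    [Ax]  ⊢ p2, p2⊥
  [⊗]  ⊢ p2, ((p2 ⅋ p2⊥) ⊗ p2⊥)
    [⅋]  ⊢ (p2 ⅋ p2⊥)
      [Ax]  ⊢ p2, p2⊥
    [Ax]  ⊢ p2, p2⊥

Result: YES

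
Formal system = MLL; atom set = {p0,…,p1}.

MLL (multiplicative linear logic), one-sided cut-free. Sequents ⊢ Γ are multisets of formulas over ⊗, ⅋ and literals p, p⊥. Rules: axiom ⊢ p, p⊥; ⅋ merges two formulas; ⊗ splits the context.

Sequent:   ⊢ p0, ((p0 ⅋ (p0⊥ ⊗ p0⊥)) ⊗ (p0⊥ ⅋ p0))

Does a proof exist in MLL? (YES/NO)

Derivation (root first):
[⊗]  ⊢ p0, ((p0 ⅋ (p0⊥ ⊗ p0⊥)) ⊗ (p0⊥ ⅋ p0))
  [⅋]  ⊢ p0, (p0 ⅋ (p0⊥ ⊗ p0⊥))
    [⊗]  ⊢ p0, p0, (p0⊥ ⊗ p0⊥)
      [Ax]  ⊢ p0, p0⊥
      [Ax]  ⊢ p0, p0⊥
  [⅋]  ⊢ (p0⊥ ⅋ p0)
    [Ax]  ⊢ p0, p0⊥

Result: YES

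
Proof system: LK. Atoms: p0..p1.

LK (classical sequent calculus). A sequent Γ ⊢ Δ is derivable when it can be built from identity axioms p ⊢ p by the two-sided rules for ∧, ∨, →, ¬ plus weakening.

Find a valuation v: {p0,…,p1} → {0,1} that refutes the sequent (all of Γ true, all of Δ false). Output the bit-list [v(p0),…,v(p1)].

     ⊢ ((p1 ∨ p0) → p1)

Truth-table refutation:
  v=00: Γ:[] Δ:[((p1 ∨ p0) → p1)=T] refutes=False
  v=01: Γ:[] Δ:[((p1 ∨ p0) → p1)=T] refutes=False
  v=10: Γ:[] Δ:[((p1 ∨ p0) → p1)=F] refutes=True  ← countermodel

Result: [1, 0]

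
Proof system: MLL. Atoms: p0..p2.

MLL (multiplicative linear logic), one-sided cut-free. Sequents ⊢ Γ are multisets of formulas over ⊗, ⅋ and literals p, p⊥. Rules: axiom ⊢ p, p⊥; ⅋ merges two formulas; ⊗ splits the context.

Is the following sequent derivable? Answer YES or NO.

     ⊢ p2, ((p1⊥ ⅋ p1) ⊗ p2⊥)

Derivation trace:
[⊗]  ⊢ p2, ((p1⊥ ⅋ p1) ⊗ p2⊥)
  [⅋]  ⊢ (p1⊥ ⅋ p1)
    [Ax]  ⊢ p1, p1⊥
  [Ax]  ⊢ p2, p2⊥

Result: YES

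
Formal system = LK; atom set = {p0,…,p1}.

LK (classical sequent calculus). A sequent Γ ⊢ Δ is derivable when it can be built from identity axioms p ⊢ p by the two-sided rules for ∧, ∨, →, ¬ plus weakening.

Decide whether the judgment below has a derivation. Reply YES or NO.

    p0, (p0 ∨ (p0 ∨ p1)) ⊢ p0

Derivation (root first):
[∨L] p0, (p0 ∨ (p0 ∨ p1)) ⊢ p0
  [Ax] p0 ⊢ p0
  [∨L] p0, (p0 ∨ p1) ⊢ p0
    [Ax] p0 ⊢ p0
    [WL] p0, p1 ⊢ p0
      [Ax] p0 ⊢ p0

Result: YES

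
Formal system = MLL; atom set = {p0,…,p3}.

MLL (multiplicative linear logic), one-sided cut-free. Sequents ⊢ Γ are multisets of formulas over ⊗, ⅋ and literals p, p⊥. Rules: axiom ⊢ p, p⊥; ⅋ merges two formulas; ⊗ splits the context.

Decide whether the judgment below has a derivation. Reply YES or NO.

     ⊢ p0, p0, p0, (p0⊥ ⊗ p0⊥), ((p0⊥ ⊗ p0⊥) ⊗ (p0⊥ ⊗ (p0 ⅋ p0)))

Proof tree:
[⊗]  ⊢ p0, p0, p0, (p0⊥ ⊗ p0⊥), ((p0⊥ ⊗ p0⊥) ⊗ (p0⊥ ⊗ (p0 ⅋ p0)))
  [⊗]  ⊢ p0, p0, (p0⊥ ⊗ p0⊥)
    [Ax]  ⊢ p0, p0⊥
    [Ax]  ⊢ p0, p0⊥
  [⊗]  ⊢ p0, (p0⊥ ⊗ p0⊥), (p0⊥ ⊗ (p0 ⅋ p0))
    [Ax]  ⊢ p0, p0⊥
    [⅋]  ⊢ (p0⊥ ⊗ p0⊥), (p0 ⅋ p0)
      [⊗]  ⊢ p0, p0, (p0⊥ ⊗ p0⊥)
        [Ax]  ⊢ p0, p0⊥
        [Ax]  ⊢ p0, p0⊥

Result: YES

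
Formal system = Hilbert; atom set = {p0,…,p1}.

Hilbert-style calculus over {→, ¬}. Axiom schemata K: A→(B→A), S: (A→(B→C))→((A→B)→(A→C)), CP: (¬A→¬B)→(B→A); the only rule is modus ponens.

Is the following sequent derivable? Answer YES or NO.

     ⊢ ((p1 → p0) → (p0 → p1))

Search for a countermodel by truth-table:
  v=00: Γ:[] Δ:[((p1 → p0) → (p0 → p1))=T] refutes=False
  v=01: Γ:[] Δ:[((p1 → p0) → (p0 → p1))=T] refutes=False
  v=10: Γ:[] Δ:[((p1 → p0) → (p0 → p1))=F] refutes=True  ← countermodel

Result: NO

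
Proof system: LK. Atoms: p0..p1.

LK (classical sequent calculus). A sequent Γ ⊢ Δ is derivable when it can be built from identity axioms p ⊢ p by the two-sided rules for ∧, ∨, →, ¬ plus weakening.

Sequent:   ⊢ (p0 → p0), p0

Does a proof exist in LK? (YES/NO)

Proof tree:
[WR]  ⊢ (p0 → p0), p0
  [→R]  ⊢ (p0 → p0)
    [Ax] p0 ⊢ p0

Result: YES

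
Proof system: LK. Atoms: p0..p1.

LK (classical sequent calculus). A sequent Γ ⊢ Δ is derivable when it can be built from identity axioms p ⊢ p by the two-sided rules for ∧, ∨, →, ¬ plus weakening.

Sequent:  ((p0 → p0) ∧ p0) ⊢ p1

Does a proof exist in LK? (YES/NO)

Enumerate valuations to refute Γ ⊢ Δ:
  v=00: Γ:[((p0 → p0) ∧ p0)=F] Δ:[p1=F] refutes=False
  v=01: Γ:[((p0 → p0) ∧ p0)=F] Δ:[p1=T] refutes=False
  v=10: Γ:[((p0 → p0) ∧ p0)=T] Δ:[p1=F] refutes=True  ← countermodel

Result: NO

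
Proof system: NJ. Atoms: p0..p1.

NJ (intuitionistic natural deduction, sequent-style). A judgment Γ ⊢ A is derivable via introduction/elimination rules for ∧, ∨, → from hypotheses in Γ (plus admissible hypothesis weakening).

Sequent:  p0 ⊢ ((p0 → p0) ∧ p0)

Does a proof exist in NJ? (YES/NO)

Derivation trace:
[∧I] p0 ⊢ ((p0 → p0) ∧ p0)
  [→I]  ⊢ (p0 → p0)
    [Ax] p0 ⊢ p0
  [Ax] p0 ⊢ p0

Result: YES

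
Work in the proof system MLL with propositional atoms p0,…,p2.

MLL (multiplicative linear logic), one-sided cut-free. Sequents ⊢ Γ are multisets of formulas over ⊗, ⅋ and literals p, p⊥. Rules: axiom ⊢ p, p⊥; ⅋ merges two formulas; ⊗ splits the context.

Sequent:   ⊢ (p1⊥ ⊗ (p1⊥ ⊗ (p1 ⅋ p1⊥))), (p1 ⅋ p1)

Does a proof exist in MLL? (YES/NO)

Proof tree:
[⅋]  ⊢ (p1⊥ ⊗ (p1⊥ ⊗ (p1 ⅋ p1⊥))), (p1 ⅋ p1)
  [⊗]  ⊢ p1, p1, (p1⊥ ⊗ (p1⊥ ⊗ (p1 ⅋ p1⊥)))
    [Ax]  ⊢ p1, p1⊥
    [⊗]  ⊢ p1, (p1⊥ ⊗ (p1 ⅋ p1⊥))
      [Ax]  ⊢ p1, p1⊥
      [⅋]  ⊢ (p1 ⅋ p1⊥)
        [Ax]  ⊢ p1, p1⊥

Result: YES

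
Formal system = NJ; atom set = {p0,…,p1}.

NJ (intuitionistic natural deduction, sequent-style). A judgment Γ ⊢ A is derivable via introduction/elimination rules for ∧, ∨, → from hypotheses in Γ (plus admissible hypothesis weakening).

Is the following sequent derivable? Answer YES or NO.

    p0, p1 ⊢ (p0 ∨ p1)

Derivation trace:
[Wk] p0, p1 ⊢ (p0 ∨ p1)
  [∨I₁] p0 ⊢ (p0 ∨ p1)
    [Ax] p0 ⊢ p0

Result: YES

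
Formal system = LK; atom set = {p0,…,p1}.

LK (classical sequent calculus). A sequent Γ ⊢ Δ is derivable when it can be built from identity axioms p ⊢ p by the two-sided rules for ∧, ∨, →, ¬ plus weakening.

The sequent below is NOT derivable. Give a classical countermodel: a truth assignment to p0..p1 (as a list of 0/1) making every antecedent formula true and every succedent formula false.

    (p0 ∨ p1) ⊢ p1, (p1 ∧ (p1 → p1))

Truth-table refutation:
  v=00: Γ:[(p0 ∨ p1)=F] Δ:[p1=F, (p1 ∧ (p1 → p1))=F] refutes=False
  v=01: Γ:[(p0 ∨ p1)=T] Δ:[p1=T, (p1 ∧ (p1 → p1))=T] refutes=False
  v=10: Γ:[(p0 ∨ p1)=T] Δ:[p1=F, (p1 ∧ (p1 → p1))=F] refutes=True  ← countermodel

Result: [1, 0]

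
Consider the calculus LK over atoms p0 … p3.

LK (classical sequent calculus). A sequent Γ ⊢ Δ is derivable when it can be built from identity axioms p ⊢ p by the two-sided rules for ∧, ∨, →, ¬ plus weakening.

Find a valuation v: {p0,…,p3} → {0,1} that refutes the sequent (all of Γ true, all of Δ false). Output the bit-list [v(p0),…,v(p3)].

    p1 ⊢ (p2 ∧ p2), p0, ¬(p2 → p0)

Search for a countermodel by truth-table:
  v=0000: Γ:[p1=F] Δ:[(p2 ∧ p2)=F, p0=F, ¬(p2 → p0)=F] refutes=False
  v=0001: Γ:[p1=F] Δ:[(p2 ∧ p2)=F, p0=F, ¬(p2 → p0)=F] refutes=False
  v=0010: Γ:[p1=F] Δ:[(p2 ∧ p2)=T, p0=F, ¬(p2 → p0)=T] refutes=False
  v=0011: Γ:[p1=F] Δ:[(p2 ∧ p2)=T, p0=F, ¬(p2 → p0)=T] refutes=False
  v=0100: Γ:[p1=T] Δ:[(p2 ∧ p2)=F, p0=F, ¬(p2 → p0)=F] refutes=True  ← countermodel

Result: [0, 1, 0, 0]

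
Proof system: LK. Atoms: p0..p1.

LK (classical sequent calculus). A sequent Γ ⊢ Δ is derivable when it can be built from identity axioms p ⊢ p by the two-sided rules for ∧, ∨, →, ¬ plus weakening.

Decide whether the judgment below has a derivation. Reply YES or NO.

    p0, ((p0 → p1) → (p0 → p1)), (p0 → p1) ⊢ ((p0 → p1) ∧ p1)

Proof tree:
[∧R] p0, ((p0 → p1) → (p0 → p1)), (p0 → p1) ⊢ ((p0 → p1) ∧ p1)
  [→L] (p0 → p1), ((p0 → p1) → (p0 → p1)) ⊢ (p0 → p1)
    [→R] (p0 → p1) ⊢ (p0 → p1)
      [→L] p0, (p0 → p1) ⊢ p1
        [Ax] p0 ⊢ p0
        [Ax] p1 ⊢ p1
    [→R] (p0 → p1) ⊢ (p0 → p1)
      [→L] p0, (p0 → p1) ⊢ p1
        [Ax] p0 ⊢ p0
        [Ax] p1 ⊢ p1
  [→L] p0, (p0 → p1) ⊢ p1
    [Ax] p0 ⊢ p0
    [Ax] p1 ⊢ p1

Result: YES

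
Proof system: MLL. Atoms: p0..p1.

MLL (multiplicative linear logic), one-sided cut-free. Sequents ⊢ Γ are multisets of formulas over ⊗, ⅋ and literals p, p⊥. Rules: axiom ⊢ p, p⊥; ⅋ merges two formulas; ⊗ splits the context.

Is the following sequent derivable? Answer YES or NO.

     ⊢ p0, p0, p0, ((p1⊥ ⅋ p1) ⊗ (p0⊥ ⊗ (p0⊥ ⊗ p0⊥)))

Derivation (root first):
[⊗]  ⊢ p0, p0, p0, ((p1⊥ ⅋ p1) ⊗ (p0⊥ ⊗ (p0⊥ ⊗ p0⊥)))
  [⅋]  ⊢ (p1⊥ ⅋ p1)
    [Ax]  ⊢ p1, p1⊥
  [⊗]  ⊢ p0, p0, p0, (p0⊥ ⊗ (p0⊥ ⊗ p0⊥))
    [Ax]  ⊢ p0, p0⊥
    [⊗]  ⊢ p0, p0, (p0⊥ ⊗ p0⊥)
      [Ax]  ⊢ p0, p0⊥
      [Ax]  ⊢ p0, p0⊥

Result: YES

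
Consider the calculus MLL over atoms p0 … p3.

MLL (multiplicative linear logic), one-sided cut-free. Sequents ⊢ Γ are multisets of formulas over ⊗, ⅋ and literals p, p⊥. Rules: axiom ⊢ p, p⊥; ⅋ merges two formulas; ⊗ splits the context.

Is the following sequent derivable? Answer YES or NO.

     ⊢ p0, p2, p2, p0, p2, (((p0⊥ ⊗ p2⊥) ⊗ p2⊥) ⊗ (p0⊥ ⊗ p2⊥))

Proof tree:
[⊗]  ⊢ p0, p2, p2, p0, p2, (((p0⊥ ⊗ p2⊥) ⊗ p2⊥) ⊗ (p0⊥ ⊗ p2⊥))
  [⊗]  ⊢ p0, p2, p2, ((p0⊥ ⊗ p2⊥) ⊗ p2⊥)
    [⊗]  ⊢ p0, p2, (p0⊥ ⊗ p2⊥)
      [Ax]  ⊢ p0, p0⊥
      [Ax]  ⊢ p2, p2⊥
    [Ax]  ⊢ p2, p2⊥
  [⊗]  ⊢ p0, p2, (p0⊥ ⊗ p2⊥)
    [Ax]  ⊢ p0, p0⊥
    [Ax]  ⊢ p2, p2⊥

Result: YES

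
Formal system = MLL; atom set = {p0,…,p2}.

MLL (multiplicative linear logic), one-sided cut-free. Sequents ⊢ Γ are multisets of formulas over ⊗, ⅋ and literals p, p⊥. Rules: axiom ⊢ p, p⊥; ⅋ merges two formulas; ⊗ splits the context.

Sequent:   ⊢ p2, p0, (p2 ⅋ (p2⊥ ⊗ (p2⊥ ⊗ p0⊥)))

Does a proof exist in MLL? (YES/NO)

Proof tree:
[⅋]  ⊢ p2, p0, (p2 ⅋ (p2⊥ ⊗ (p2⊥ ⊗ p0⊥)))
  [⊗]  ⊢ p2, p2, p0, (p2⊥ ⊗ (p2⊥ ⊗ p0⊥))
    [Ax]  ⊢ p2, p2⊥
    [⊗]  ⊢ p2, p0, (p2⊥ ⊗ p0⊥)
      [Ax]  ⊢ p2, p2⊥
      [Ax]  ⊢ p0, p0⊥

Result: YES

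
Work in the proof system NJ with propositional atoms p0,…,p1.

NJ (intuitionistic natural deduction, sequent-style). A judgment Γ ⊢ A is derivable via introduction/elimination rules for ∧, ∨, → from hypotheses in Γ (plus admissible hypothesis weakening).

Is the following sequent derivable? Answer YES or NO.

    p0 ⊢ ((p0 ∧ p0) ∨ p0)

Proof tree:
[∨I₁] p0 ⊢ ((p0 ∧ p0) ∨ p0)
  [∧I] p0 ⊢ (p0 ∧ p0)
    [Wk] p0, p0 ⊢ p0
      [Ax] p0 ⊢ p0
    [Ax] p0 ⊢ p0

Result: YES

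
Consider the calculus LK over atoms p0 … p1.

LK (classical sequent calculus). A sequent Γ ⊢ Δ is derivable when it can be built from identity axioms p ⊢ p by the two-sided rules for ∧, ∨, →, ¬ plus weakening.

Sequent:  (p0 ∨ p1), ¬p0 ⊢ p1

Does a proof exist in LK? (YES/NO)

Proof tree:
[¬L] (p0 ∨ p1), ¬p0 ⊢ p1
  [∨L] (p0 ∨ p1) ⊢ p1, p0
    [Ax] p0 ⊢ p0
    [Ax] p1 ⊢ p1

Result: YES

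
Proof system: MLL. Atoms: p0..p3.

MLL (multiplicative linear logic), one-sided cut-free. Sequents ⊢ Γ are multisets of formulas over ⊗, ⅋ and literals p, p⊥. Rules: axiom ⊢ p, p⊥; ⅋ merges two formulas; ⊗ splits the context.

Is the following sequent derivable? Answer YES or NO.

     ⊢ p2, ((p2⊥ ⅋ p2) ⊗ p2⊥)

Derivation (root first):
[⊗]  ⊢ p2, ((p2⊥ ⅋ p2) ⊗ p2⊥)
  [⅋]  ⊢ (p2⊥ ⅋ p2)
    [Ax]  ⊢ p2, p2⊥
  [Ax]  ⊢ p2, p2⊥

Result: YES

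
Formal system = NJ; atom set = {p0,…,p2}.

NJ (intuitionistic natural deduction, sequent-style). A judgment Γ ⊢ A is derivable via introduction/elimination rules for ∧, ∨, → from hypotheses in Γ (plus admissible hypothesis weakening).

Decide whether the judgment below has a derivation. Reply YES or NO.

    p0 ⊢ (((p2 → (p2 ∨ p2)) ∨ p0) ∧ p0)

Proof tree:
[∧I] p0 ⊢ (((p2 → (p2 ∨ p2)) ∨ p0) ∧ p0)
  [∨I₁]  ⊢ ((p2 → (p2 ∨ p2)) ∨ p0)
    [→I]  ⊢ (p2 → (p2 ∨ p2))
      [∨I₂] p2 ⊢ (p2 ∨ p2)
        [Ax] p2 ⊢ p2
  [Ax] p0 ⊢ p0

Result: YES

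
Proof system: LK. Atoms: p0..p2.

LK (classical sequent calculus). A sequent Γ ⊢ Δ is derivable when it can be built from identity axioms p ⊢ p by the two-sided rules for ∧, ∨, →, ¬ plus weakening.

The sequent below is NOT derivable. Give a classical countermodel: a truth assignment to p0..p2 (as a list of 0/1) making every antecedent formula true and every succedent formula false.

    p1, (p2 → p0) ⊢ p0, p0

Enumerate valuations to refute Γ ⊢ Δ:
  v=000: Γ:[p1=F, (p2 → p0)=T] Δ:[p0=F, p0=F] refutes=False
  v=001: Γ:[p1=F, (p2 → p0)=F] Δ:[p0=F, p0=F] refutes=False
  v=010: Γ:[p1=T, (p2 → p0)=T] Δ:[p0=F, p0=F] refutes=True  ← countermodel

Result: [0, 1, 0]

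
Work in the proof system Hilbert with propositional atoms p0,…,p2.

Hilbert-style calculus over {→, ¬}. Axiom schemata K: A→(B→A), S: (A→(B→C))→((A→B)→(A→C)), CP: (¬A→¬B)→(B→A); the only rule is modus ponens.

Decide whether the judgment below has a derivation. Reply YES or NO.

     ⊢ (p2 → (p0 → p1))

Search for a countermodel by truth-table:
  v=000: Γ:[] Δ:[(p2 → (p0 → p1))=T] refutes=False
  v=001: Γ:[] Δ:[(p2 → (p0 → p1))=T] refutes=False
  v=010: Γ:[] Δ:[(p2 → (p0 → p1))=T] refutes=False
  v=011: Γ:[] Δ:[(p2 → (p0 → p1))=T] refutes=False
  v=100: Γ:[] Δ:[(p2 → (p0 → p1))=T] refutes=False
  v=101: Γ:[] Δ:[(p2 → (p0 → p1))=F] refutes=True  ← countermodel

Result: NO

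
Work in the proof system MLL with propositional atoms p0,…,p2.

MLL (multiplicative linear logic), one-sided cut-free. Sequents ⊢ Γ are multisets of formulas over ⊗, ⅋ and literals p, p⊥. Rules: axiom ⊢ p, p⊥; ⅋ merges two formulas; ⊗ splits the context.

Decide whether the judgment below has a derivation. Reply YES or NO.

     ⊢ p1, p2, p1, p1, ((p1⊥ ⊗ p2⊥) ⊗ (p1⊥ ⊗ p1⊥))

Derivation trace:
[⊗]  ⊢ p1, p2, p1, p1, ((p1⊥ ⊗ p2⊥) ⊗ (p1⊥ ⊗ p1⊥))
  [⊗]  ⊢ p1, p2, (p1⊥ ⊗ p2⊥)
    [Ax]  ⊢ p1, p1⊥
    [Ax]  ⊢ p2, p2⊥
  [⊗]  ⊢ p1, p1, (p1⊥ ⊗ p1⊥)
    [Ax]  ⊢ p1, p1⊥
    [Ax]  ⊢ p1, p1⊥

Result: YES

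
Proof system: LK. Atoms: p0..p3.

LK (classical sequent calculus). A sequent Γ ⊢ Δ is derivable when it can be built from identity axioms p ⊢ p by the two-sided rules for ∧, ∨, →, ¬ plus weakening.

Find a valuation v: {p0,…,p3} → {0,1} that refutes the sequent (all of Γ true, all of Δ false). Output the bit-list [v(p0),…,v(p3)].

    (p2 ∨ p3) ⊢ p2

Search for a countermodel by truth-table:
  v=0000: Γ:[(p2 ∨ p3)=F] Δ:[p2=F] refutes=False
  v=0001: Γ:[(p2 ∨ p3)=T] Δ:[p2=F] refutes=True  ← countermodel

Result: [0, 0, 0, 1]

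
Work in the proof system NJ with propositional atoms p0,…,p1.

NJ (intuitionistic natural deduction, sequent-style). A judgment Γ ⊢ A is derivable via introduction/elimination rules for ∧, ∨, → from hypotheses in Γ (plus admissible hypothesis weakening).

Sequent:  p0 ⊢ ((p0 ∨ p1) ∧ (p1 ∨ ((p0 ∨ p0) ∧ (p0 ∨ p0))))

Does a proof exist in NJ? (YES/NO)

Derivation trace:
[∧I] p0 ⊢ ((p0 ∨ p1) ∧ (p1 ∨ ((p0 ∨ p0) ∧ (p0 ∨ p0))))
  [∨I₁] p0 ⊢ (p0 ∨ p1)
    [Ax] p0 ⊢ p0
  [∨I₂] p0 ⊢ (p1 ∨ ((p0 ∨ p0) ∧ (p0 ∨ p0)))
    [∧I] p0 ⊢ ((p0 ∨ p0) ∧ (p0 ∨ p0))
      [∨I₂] p0 ⊢ (p0 ∨ p0)
        [Ax] p0 ⊢ p0
      [∨I₂] p0 ⊢ (p0 ∨ p0)
        [Ax] p0 ⊢ p0

Result: YES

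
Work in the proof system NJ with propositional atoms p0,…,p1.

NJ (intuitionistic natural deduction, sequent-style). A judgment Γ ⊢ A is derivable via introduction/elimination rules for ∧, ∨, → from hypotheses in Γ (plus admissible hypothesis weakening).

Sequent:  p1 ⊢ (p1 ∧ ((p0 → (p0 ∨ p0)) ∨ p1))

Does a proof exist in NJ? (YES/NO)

Derivation (root first):
[∧I] p1 ⊢ (p1 ∧ ((p0 → (p0 ∨ p0)) ∨ p1))
  [Ax] p1 ⊢ p1
  [∨I₁]  ⊢ ((p0 → (p0 ∨ p0)) ∨ p1)
    [→I]  ⊢ (p0 → (p0 ∨ p0))
      [∨I₂] p0 ⊢ (p0 ∨ p0)
        [Ax] p0 ⊢ p0

Result: YES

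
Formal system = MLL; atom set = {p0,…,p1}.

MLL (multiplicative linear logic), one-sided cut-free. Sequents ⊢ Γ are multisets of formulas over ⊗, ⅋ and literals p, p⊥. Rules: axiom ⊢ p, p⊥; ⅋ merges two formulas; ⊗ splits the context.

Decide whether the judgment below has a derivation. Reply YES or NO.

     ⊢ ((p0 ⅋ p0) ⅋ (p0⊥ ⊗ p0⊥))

Proof tree:
[⅋]  ⊢ ((p0 ⅋ p0) ⅋ (p0⊥ ⊗ p0⊥))
  [⅋]  ⊢ (p0⊥ ⊗ p0⊥), (p0 ⅋ p0)
    [⊗]  ⊢ p0, p0, (p0⊥ ⊗ p0⊥)
      [Ax]  ⊢ p0, p0⊥
      [Ax]  ⊢ p0, p0⊥

Result: YES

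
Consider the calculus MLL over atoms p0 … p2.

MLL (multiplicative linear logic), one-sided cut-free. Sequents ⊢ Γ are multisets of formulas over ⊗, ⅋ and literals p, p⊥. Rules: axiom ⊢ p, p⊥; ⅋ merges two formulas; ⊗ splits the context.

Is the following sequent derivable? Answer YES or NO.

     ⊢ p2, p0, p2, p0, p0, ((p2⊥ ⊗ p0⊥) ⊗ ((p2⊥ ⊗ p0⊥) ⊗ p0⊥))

Proof tree:
[⊗]  ⊢ p2, p0, p2, p0, p0, ((p2⊥ ⊗ p0⊥) ⊗ ((p2⊥ ⊗ p0⊥) ⊗ p0⊥))
  [⊗]  ⊢ p2, p0, (p2⊥ ⊗ p0⊥)
    [Ax]  ⊢ p2, p2⊥
    [Ax]  ⊢ p0, p0⊥
  [⊗]  ⊢ p2, p0, p0, ((p2⊥ ⊗ p0⊥) ⊗ p0⊥)
    [⊗]  ⊢ p2, p0, (p2⊥ ⊗ p0⊥)
      [Ax]  ⊢ p2, p2⊥
      [Ax]  ⊢ p0, p0⊥
    [Ax]  ⊢ p0, p0⊥

Result: YES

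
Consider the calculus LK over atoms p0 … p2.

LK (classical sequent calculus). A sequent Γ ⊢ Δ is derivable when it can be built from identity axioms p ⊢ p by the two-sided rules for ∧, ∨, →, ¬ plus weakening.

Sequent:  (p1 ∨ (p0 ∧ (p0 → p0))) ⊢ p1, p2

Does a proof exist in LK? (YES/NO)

Search for a countermodel by truth-table:
  v=000: Γ:[(p1 ∨ (p0 ∧ (p0 → p0)))=F] Δ:[p1=F, p2=F] refutes=False
  v=001: Γ:[(p1 ∨ (p0 ∧ (p0 → p0)))=F] Δ:[p1=F, p2=T] refutes=False
  v=010: Γ:[(p1 ∨ (p0 ∧ (p0 → p0)))=T] Δ:[p1=T, p2=F] refutes=False
  v=011: Γ:[(p1 ∨ (p0 ∧ (p0 → p0)))=T] Δ:[p1=T, p2=T] refutes=False
  v=100: Γ:[(p1 ∨ (p0 ∧ (p0 → p0)))=T] Δ:[p1=F, p2=F] refutes=True  ← countermodel

Result: NO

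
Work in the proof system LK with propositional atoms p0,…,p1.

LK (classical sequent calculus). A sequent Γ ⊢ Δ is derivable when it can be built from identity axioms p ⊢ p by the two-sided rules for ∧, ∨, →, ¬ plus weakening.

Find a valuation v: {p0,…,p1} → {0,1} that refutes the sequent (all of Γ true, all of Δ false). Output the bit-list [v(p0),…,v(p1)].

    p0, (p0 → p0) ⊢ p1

Enumerate valuations to refute Γ ⊢ Δ:
  v=00: Γ:[p0=F, (p0 → p0)=T] Δ:[p1=F] refutes=False
  v=01: Γ:[p0=F, (p0 → p0)=T] Δ:[p1=T] refutes=False
  v=10: Γ:[p0=T, (p0 → p0)=T] Δ:[p1=F] refutes=True  ← countermodel

Result: [1, 0]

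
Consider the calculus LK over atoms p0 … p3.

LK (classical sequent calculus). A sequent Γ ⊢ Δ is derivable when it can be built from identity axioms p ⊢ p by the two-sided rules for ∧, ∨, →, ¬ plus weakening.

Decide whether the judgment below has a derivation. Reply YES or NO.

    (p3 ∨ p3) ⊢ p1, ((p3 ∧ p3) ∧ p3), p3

Derivation (root first):
[∨L] (p3 ∨ p3) ⊢ p1, ((p3 ∧ p3) ∧ p3), p3
  [WR] p3 ⊢ p3, p1
    [Ax] p3 ⊢ p3
  [∧R] p3 ⊢ ((p3 ∧ p3) ∧ p3)
    [∧R] p3 ⊢ (p3 ∧ p3)
      [Ax] p3 ⊢ p3
      [Ax] p3 ⊢ p3
    [Ax] p3 ⊢ p3

Result: YES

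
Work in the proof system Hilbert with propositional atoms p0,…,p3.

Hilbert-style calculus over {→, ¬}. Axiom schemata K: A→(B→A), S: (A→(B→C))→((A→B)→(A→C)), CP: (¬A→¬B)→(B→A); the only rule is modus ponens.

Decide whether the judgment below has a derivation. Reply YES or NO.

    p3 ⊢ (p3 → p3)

Proof tree:
[MP] p3 ⊢ (p3 → p3)
  [MP]  ⊢ ((p3 → p3) → (p3 → p3))
    [S]  ⊢ ((p3 → (p3 → p3)) → ((p3 → p3) → (p3 → p3)))
    [K]  ⊢ (p3 → (p3 → p3))
  [MP] p3 ⊢ (p3 → p3)
    [K]  ⊢ (p3 → (p3 → p3))
    [Hyp] p3 ⊢ p3

Result: YES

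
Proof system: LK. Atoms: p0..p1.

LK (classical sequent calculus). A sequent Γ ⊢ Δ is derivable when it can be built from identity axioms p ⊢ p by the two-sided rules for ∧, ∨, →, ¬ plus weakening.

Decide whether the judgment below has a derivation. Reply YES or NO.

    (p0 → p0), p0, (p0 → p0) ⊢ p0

Derivation (root first):
[→L] (p0 → p0), p0, (p0 → p0) ⊢ p0
  [→L] p0, (p0 → p0) ⊢ p0
    [Ax] p0 ⊢ p0
    [Ax] p0 ⊢ p0
  [Ax] p0 ⊢ p0

Result: YES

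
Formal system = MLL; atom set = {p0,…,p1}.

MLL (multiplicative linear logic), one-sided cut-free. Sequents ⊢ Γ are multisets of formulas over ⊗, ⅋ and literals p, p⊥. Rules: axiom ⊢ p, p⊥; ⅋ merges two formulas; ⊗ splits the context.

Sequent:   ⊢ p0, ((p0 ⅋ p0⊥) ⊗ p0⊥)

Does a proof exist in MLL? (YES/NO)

Proof tree:
[⊗]  ⊢ p0, ((p0 ⅋ p0⊥) ⊗ p0⊥)
  [⅋]  ⊢ (p0 ⅋ p0⊥)
    [Ax]  ⊢ p0, p0⊥
  [Ax]  ⊢ p0, p0⊥

Result: YES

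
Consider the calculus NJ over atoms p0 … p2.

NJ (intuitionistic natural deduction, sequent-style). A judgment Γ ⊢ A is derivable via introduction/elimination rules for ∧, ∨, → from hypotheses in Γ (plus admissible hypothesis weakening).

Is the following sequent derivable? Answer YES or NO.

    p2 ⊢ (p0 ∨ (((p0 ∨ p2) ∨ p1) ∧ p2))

Derivation (root first):
[∨I₂] p2 ⊢ (p0 ∨ (((p0 ∨ p2) ∨ p1) ∧ p2))
  [∧I] p2 ⊢ (((p0 ∨ p2) ∨ p1) ∧ p2)
    [∨I₁] p2 ⊢ ((p0 ∨ p2) ∨ p1)
      [∨I₂] p2 ⊢ (p0 ∨ p2)
        [Ax] p2 ⊢ p2
    [Ax] p2 ⊢ p2

Result: YES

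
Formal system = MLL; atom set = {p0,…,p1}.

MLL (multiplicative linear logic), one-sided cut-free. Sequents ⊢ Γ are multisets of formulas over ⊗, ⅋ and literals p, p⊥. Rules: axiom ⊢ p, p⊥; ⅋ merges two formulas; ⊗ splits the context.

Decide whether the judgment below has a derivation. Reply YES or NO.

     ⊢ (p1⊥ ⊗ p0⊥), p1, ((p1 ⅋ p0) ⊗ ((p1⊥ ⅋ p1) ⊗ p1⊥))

Proof tree:
[⊗]  ⊢ (p1⊥ ⊗ p0⊥), p1, ((p1 ⅋ p0) ⊗ ((p1⊥ ⅋ p1) ⊗ p1⊥))
  [⅋]  ⊢ (p1⊥ ⊗ p0⊥), (p1 ⅋ p0)
    [⊗]  ⊢ p1, p0, (p1⊥ ⊗ p0⊥)
      [Ax]  ⊢ p1, p1⊥
      [Ax]  ⊢ p0, p0⊥
  [⊗]  ⊢ p1, ((p1⊥ ⅋ p1) ⊗ p1⊥)
    [⅋]  ⊢ (p1⊥ ⅋ p1)
      [Ax]  ⊢ p1, p1⊥
    [Ax]  ⊢ p1, p1⊥

Result: YES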